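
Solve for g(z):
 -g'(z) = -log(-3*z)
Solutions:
 g(z) = C1 + z*log(-z) + z*(-1 + log(3))


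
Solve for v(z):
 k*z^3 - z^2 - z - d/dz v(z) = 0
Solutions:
 v(z) = C1 + k*z^4/4 - z^3/3 - z^2/2


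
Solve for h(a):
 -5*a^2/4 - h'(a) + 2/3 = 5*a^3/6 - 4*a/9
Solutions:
 h(a) = C1 - 5*a^4/24 - 5*a^3/12 + 2*a^2/9 + 2*a/3


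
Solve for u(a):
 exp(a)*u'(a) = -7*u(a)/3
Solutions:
 u(a) = C1*exp(7*exp(-a)/3)


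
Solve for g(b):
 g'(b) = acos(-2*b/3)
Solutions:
 g(b) = C1 + b*acos(-2*b/3) + sqrt(9 - 4*b^2)/2


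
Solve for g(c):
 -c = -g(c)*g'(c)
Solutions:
 g(c) = -sqrt(C1 + c^2)
 g(c) = sqrt(C1 + c^2)


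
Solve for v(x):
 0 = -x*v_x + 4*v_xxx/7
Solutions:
 v(x) = C1 + Integral(C2*airyai(14^(1/3)*x/2) + C3*airybi(14^(1/3)*x/2), x)


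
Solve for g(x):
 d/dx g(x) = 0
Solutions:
 g(x) = C1


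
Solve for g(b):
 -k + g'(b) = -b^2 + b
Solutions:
 g(b) = C1 - b^3/3 + b^2/2 + b*k


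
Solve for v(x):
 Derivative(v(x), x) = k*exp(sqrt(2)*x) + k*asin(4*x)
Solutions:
 v(x) = C1 + k*(x*asin(4*x) + sqrt(1 - 16*x^2)/4 + sqrt(2)*exp(sqrt(2)*x)/2)


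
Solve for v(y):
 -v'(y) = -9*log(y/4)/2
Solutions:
 v(y) = C1 + 9*y*log(y)/2 - 9*y*log(2) - 9*y/2


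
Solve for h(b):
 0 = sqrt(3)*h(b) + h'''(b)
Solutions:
 h(b) = C3*exp(-3^(1/6)*b) + (C1*sin(3^(2/3)*b/2) + C2*cos(3^(2/3)*b/2))*exp(3^(1/6)*b/2)


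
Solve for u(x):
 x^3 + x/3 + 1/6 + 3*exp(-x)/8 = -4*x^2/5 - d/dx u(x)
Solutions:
 u(x) = C1 - x^4/4 - 4*x^3/15 - x^2/6 - x/6 + 3*exp(-x)/8


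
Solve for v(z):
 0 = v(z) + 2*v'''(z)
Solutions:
 v(z) = C3*exp(-2^(2/3)*z/2) + (C1*sin(2^(2/3)*sqrt(3)*z/4) + C2*cos(2^(2/3)*sqrt(3)*z/4))*exp(2^(2/3)*z/4)


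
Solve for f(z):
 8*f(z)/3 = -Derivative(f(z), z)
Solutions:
 f(z) = C1*exp(-8*z/3)


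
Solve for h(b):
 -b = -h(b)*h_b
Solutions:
 h(b) = -sqrt(C1 + b^2)
 h(b) = sqrt(C1 + b^2)


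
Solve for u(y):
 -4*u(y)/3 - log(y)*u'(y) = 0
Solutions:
 u(y) = C1*exp(-4*li(y)/3)


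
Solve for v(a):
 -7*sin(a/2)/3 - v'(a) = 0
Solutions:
 v(a) = C1 + 14*cos(a/2)/3


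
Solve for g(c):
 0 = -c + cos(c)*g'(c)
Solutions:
 g(c) = C1 + Integral(c/cos(c), c)


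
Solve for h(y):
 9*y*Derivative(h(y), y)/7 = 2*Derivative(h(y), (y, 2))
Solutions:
 h(y) = C1 + C2*erfi(3*sqrt(7)*y/14)


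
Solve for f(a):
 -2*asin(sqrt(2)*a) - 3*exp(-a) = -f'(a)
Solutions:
 f(a) = C1 + 2*a*asin(sqrt(2)*a) + sqrt(2)*sqrt(1 - 2*a^2) - 3*exp(-a)


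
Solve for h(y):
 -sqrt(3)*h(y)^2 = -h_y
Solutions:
 h(y) = -1/(C1 + sqrt(3)*y)


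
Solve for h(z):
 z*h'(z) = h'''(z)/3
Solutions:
 h(z) = C1 + Integral(C2*airyai(3^(1/3)*z) + C3*airybi(3^(1/3)*z), z)


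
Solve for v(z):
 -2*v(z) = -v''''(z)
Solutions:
 v(z) = C1*exp(-2^(1/4)*z) + C2*exp(2^(1/4)*z) + C3*sin(2^(1/4)*z) + C4*cos(2^(1/4)*z)


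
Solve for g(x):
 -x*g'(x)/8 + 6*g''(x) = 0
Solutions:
 g(x) = C1 + C2*erfi(sqrt(6)*x/24)


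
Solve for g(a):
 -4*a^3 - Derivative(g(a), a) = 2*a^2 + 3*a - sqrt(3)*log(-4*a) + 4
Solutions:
 g(a) = C1 - a^4 - 2*a^3/3 - 3*a^2/2 + sqrt(3)*a*log(-a) + a*(-4 - sqrt(3) + 2*sqrt(3)*log(2))


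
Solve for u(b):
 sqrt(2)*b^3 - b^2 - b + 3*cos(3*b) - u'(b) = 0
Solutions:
 u(b) = C1 + sqrt(2)*b^4/4 - b^3/3 - b^2/2 + sin(3*b)


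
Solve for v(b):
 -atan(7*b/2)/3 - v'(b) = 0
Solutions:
 v(b) = C1 - b*atan(7*b/2)/3 + log(49*b^2 + 4)/21


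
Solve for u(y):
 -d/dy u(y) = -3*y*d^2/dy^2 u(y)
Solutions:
 u(y) = C1 + C2*y^(4/3)


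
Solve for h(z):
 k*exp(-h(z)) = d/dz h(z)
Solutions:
 h(z) = log(C1 + k*z)


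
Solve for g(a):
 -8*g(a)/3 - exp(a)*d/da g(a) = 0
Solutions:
 g(a) = C1*exp(8*exp(-a)/3)


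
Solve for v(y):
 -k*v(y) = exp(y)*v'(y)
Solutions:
 v(y) = C1*exp(k*exp(-y))


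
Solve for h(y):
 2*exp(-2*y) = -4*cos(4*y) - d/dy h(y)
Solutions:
 h(y) = C1 - sin(4*y) + exp(-2*y)


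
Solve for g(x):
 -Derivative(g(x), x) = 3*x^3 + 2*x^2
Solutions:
 g(x) = C1 - 3*x^4/4 - 2*x^3/3


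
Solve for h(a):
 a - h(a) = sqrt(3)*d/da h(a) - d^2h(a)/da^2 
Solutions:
 h(a) = C1*exp(a*(sqrt(3) + sqrt(7))/2) + C2*exp(a*(-sqrt(7) + sqrt(3))/2) + a - sqrt(3)


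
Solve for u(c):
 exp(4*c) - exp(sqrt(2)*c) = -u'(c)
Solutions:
 u(c) = C1 - exp(4*c)/4 + sqrt(2)*exp(sqrt(2)*c)/2


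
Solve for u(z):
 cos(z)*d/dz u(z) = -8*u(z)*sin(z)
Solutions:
 u(z) = C1*cos(z)^8


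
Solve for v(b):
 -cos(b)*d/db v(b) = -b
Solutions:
 v(b) = C1 + Integral(b/cos(b), b)


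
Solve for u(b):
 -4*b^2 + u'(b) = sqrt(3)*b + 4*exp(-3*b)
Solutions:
 u(b) = C1 + 4*b^3/3 + sqrt(3)*b^2/2 - 4*exp(-3*b)/3


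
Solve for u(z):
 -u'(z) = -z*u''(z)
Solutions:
 u(z) = C1 + C2*z^2


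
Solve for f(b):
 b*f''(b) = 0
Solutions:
 f(b) = C1 + C2*b


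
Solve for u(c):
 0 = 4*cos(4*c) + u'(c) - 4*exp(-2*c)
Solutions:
 u(c) = C1 - sin(4*c) - 2*exp(-2*c)


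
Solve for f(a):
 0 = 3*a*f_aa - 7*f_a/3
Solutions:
 f(a) = C1 + C2*a^(16/9)


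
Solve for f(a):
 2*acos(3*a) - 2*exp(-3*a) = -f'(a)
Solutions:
 f(a) = C1 - 2*a*acos(3*a) + 2*sqrt(1 - 9*a^2)/3 - 2*exp(-3*a)/3


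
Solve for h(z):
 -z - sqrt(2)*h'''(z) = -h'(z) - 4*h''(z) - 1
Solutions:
 h(z) = C1 + C2*exp(sqrt(2)*z*(1 - sqrt(sqrt(2) + 4)/2)) + C3*exp(sqrt(2)*z*(1 + sqrt(sqrt(2) + 4)/2)) + z^2/2 - 5*z


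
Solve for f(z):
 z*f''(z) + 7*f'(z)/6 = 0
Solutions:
 f(z) = C1 + C2/z^(1/6)


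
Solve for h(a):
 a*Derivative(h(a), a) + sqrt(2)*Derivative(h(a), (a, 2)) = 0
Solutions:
 h(a) = C1 + C2*erf(2^(1/4)*a/2)


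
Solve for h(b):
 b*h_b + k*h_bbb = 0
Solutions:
 h(b) = C1 + Integral(C2*airyai(b*(-1/k)^(1/3)) + C3*airybi(b*(-1/k)^(1/3)), b)


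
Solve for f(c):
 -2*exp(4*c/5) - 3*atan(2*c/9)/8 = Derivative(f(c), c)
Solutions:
 f(c) = C1 - 3*c*atan(2*c/9)/8 - 5*exp(4*c/5)/2 + 27*log(4*c^2 + 81)/32


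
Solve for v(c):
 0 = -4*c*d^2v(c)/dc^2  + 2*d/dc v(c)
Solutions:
 v(c) = C1 + C2*c^(3/2)


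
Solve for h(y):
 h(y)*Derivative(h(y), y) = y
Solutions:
 h(y) = -sqrt(C1 + y^2)
 h(y) = sqrt(C1 + y^2)


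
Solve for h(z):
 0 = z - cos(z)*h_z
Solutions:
 h(z) = C1 + Integral(z/cos(z), z)


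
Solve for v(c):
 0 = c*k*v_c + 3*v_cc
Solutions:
 v(c) = Piecewise((-sqrt(6)*sqrt(pi)*C1*erf(sqrt(6)*c*sqrt(k)/6)/(2*sqrt(k)) - C2, (k > 0) | (k < 0)), (-C1*c - C2, True))


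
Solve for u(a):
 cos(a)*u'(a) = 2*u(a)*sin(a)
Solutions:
 u(a) = C1/cos(a)^2


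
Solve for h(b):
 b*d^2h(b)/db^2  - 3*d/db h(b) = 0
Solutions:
 h(b) = C1 + C2*b^4


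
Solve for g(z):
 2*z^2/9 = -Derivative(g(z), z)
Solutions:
 g(z) = C1 - 2*z^3/27


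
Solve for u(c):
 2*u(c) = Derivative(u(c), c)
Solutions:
 u(c) = C1*exp(2*c)


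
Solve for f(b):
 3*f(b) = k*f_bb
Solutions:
 f(b) = C1*exp(-sqrt(3)*b*sqrt(1/k)) + C2*exp(sqrt(3)*b*sqrt(1/k))


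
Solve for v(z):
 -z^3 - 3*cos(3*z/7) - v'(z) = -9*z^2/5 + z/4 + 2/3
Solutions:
 v(z) = C1 - z^4/4 + 3*z^3/5 - z^2/8 - 2*z/3 - 7*sin(3*z/7)


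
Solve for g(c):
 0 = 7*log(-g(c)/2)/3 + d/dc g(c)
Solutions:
 3*Integral(1/(log(-_y) - log(2)), (_y, g(c)))/7 = C1 - c


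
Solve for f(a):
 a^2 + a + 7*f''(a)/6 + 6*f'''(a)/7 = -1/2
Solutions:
 f(a) = C1 + C2*a + C3*exp(-49*a/36) - a^4/14 + 23*a^3/343 - 12171*a^2/33614


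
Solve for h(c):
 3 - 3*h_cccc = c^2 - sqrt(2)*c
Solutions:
 h(c) = C1 + C2*c + C3*c^2 + C4*c^3 - c^6/1080 + sqrt(2)*c^5/360 + c^4/24


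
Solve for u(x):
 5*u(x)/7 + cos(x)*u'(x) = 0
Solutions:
 u(x) = C1*(sin(x) - 1)^(5/14)/(sin(x) + 1)^(5/14)


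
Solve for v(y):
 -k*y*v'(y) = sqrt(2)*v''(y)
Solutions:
 v(y) = Piecewise((-2^(3/4)*sqrt(pi)*C1*erf(2^(1/4)*sqrt(k)*y/2)/(2*sqrt(k)) - C2, (k > 0) | (k < 0)), (-C1*y - C2, True))


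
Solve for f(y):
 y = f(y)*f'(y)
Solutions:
 f(y) = -sqrt(C1 + y^2)
 f(y) = sqrt(C1 + y^2)


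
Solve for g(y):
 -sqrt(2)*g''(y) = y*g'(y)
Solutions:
 g(y) = C1 + C2*erf(2^(1/4)*y/2)


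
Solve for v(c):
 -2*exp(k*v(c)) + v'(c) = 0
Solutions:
 v(c) = Piecewise((log(-1/(C1*k + 2*c*k))/k, Ne(k, 0)), (nan, True))
 v(c) = Piecewise((C1 + 2*c, Eq(k, 0)), (nan, True))


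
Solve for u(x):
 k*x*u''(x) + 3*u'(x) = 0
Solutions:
 u(x) = C1 + x^(((re(k) - 3)*re(k) + im(k)^2)/(re(k)^2 + im(k)^2))*(C2*sin(3*log(x)*Abs(im(k))/(re(k)^2 + im(k)^2)) + C3*cos(3*log(x)*im(k)/(re(k)^2 + im(k)^2)))


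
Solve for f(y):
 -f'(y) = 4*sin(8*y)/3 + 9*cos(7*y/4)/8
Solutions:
 f(y) = C1 - 9*sin(7*y/4)/14 + cos(8*y)/6


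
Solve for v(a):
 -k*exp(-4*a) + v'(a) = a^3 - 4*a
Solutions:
 v(a) = C1 + a^4/4 - 2*a^2 - k*exp(-4*a)/4


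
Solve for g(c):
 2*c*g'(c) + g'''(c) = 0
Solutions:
 g(c) = C1 + Integral(C2*airyai(-2^(1/3)*c) + C3*airybi(-2^(1/3)*c), c)


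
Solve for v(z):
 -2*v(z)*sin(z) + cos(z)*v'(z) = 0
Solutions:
 v(z) = C1/cos(z)^2


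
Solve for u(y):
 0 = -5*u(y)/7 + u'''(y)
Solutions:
 u(y) = C3*exp(5^(1/3)*7^(2/3)*y/7) + (C1*sin(sqrt(3)*5^(1/3)*7^(2/3)*y/14) + C2*cos(sqrt(3)*5^(1/3)*7^(2/3)*y/14))*exp(-5^(1/3)*7^(2/3)*y/14)


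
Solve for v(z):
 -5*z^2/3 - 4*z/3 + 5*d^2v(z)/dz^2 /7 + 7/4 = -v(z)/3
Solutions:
 v(z) = C1*sin(sqrt(105)*z/15) + C2*cos(sqrt(105)*z/15) + 5*z^2 + 4*z - 747/28


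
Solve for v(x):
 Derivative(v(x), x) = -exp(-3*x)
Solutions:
 v(x) = C1 + exp(-3*x)/3


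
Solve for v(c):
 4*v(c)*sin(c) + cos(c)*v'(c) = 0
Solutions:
 v(c) = C1*cos(c)^4


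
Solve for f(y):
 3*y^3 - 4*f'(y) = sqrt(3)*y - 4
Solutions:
 f(y) = C1 + 3*y^4/16 - sqrt(3)*y^2/8 + y


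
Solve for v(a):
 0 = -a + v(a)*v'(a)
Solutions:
 v(a) = -sqrt(C1 + a^2)
 v(a) = sqrt(C1 + a^2)


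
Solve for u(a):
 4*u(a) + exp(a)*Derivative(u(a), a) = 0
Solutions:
 u(a) = C1*exp(4*exp(-a))


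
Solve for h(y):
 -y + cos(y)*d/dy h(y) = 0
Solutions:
 h(y) = C1 + Integral(y/cos(y), y)


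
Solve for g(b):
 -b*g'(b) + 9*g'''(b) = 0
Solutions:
 g(b) = C1 + Integral(C2*airyai(3^(1/3)*b/3) + C3*airybi(3^(1/3)*b/3), b)


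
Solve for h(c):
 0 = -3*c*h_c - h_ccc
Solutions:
 h(c) = C1 + Integral(C2*airyai(-3^(1/3)*c) + C3*airybi(-3^(1/3)*c), c)


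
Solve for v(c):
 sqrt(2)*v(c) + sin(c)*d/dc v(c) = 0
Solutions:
 v(c) = C1*(cos(c) + 1)^(sqrt(2)/2)/(cos(c) - 1)^(sqrt(2)/2)


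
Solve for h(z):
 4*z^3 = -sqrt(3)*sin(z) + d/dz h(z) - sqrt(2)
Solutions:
 h(z) = C1 + z^4 + sqrt(2)*z - sqrt(3)*cos(z)


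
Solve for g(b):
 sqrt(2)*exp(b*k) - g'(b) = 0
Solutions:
 g(b) = C1 + sqrt(2)*exp(b*k)/k


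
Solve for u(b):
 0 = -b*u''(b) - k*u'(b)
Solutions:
 u(b) = C1 + b^(1 - re(k))*(C2*sin(log(b)*Abs(im(k))) + C3*cos(log(b)*im(k)))


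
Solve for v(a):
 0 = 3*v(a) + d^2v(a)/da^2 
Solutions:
 v(a) = C1*sin(sqrt(3)*a) + C2*cos(sqrt(3)*a)


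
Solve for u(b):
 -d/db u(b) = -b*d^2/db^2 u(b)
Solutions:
 u(b) = C1 + C2*b^2


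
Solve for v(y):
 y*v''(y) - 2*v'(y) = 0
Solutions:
 v(y) = C1 + C2*y^3


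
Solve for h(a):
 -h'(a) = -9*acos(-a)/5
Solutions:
 h(a) = C1 + 9*a*acos(-a)/5 + 9*sqrt(1 - a^2)/5


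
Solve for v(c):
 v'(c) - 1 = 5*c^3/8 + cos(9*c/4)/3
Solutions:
 v(c) = C1 + 5*c^4/32 + c + 4*sin(9*c/4)/27


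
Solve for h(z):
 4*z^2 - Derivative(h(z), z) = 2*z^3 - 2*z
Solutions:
 h(z) = C1 - z^4/2 + 4*z^3/3 + z^2


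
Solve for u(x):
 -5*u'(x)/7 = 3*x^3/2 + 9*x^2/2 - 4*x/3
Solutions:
 u(x) = C1 - 21*x^4/40 - 21*x^3/10 + 14*x^2/15


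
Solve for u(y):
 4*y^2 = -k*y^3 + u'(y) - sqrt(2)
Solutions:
 u(y) = C1 + k*y^4/4 + 4*y^3/3 + sqrt(2)*y


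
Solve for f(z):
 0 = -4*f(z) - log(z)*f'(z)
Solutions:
 f(z) = C1*exp(-4*li(z))


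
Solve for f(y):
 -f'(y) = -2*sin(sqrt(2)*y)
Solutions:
 f(y) = C1 - sqrt(2)*cos(sqrt(2)*y)


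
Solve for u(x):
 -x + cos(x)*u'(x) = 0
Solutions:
 u(x) = C1 + Integral(x/cos(x), x)


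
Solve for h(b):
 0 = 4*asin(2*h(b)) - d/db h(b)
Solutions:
 Integral(1/asin(2*_y), (_y, h(b))) = C1 + 4*b


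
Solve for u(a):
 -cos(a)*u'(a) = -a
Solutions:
 u(a) = C1 + Integral(a/cos(a), a)


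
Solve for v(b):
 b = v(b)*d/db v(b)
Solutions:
 v(b) = -sqrt(C1 + b^2)
 v(b) = sqrt(C1 + b^2)


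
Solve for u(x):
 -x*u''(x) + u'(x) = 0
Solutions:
 u(x) = C1 + C2*x^2


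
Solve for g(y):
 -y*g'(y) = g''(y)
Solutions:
 g(y) = C1 + C2*erf(sqrt(2)*y/2)


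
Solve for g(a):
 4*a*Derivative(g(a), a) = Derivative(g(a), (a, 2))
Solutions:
 g(a) = C1 + C2*erfi(sqrt(2)*a)


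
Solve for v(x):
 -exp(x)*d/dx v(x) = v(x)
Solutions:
 v(x) = C1*exp(exp(-x))


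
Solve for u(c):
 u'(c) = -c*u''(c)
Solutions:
 u(c) = C1 + C2*log(c)


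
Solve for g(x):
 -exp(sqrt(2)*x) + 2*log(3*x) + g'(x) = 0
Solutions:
 g(x) = C1 - 2*x*log(x) + 2*x*(1 - log(3)) + sqrt(2)*exp(sqrt(2)*x)/2


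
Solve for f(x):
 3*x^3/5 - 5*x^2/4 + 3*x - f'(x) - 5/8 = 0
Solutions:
 f(x) = C1 + 3*x^4/20 - 5*x^3/12 + 3*x^2/2 - 5*x/8


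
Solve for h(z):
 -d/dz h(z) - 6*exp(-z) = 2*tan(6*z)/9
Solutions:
 h(z) = C1 - log(tan(6*z)^2 + 1)/54 + 6*exp(-z)


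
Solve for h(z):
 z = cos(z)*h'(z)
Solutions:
 h(z) = C1 + Integral(z/cos(z), z)


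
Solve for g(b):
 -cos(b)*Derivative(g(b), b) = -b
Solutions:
 g(b) = C1 + Integral(b/cos(b), b)


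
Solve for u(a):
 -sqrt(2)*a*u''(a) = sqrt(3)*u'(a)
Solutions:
 u(a) = C1 + C2*a^(1 - sqrt(6)/2)


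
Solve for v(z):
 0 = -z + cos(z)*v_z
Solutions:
 v(z) = C1 + Integral(z/cos(z), z)


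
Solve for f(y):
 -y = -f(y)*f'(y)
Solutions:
 f(y) = -sqrt(C1 + y^2)
 f(y) = sqrt(C1 + y^2)


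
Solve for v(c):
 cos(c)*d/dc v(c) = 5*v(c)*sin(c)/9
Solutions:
 v(c) = C1/cos(c)^(5/9)


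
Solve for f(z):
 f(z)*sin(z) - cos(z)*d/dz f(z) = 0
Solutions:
 f(z) = C1/cos(z)


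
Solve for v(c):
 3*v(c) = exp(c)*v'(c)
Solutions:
 v(c) = C1*exp(-3*exp(-c))


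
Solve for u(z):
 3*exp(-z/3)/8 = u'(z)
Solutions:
 u(z) = C1 - 9*exp(-z/3)/8


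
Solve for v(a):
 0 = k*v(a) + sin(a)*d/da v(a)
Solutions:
 v(a) = C1*exp(k*(-log(cos(a) - 1) + log(cos(a) + 1))/2)


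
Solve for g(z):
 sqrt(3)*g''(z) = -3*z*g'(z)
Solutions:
 g(z) = C1 + C2*erf(sqrt(2)*3^(1/4)*z/2)


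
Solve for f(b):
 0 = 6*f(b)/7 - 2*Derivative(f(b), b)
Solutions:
 f(b) = C1*exp(3*b/7)


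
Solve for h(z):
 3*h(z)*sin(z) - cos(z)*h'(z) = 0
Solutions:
 h(z) = C1/cos(z)^3


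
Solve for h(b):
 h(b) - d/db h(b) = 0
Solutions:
 h(b) = C1*exp(b)


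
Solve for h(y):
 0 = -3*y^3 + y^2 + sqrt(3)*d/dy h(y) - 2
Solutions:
 h(y) = C1 + sqrt(3)*y^4/4 - sqrt(3)*y^3/9 + 2*sqrt(3)*y/3


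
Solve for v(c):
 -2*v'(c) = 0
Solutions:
 v(c) = C1


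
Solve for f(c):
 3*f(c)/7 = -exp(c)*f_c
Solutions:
 f(c) = C1*exp(3*exp(-c)/7)


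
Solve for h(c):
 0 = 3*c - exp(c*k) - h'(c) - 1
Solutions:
 h(c) = C1 + 3*c^2/2 - c - exp(c*k)/k


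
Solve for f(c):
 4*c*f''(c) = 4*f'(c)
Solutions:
 f(c) = C1 + C2*c^2


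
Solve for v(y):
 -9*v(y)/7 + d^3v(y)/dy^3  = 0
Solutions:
 v(y) = C3*exp(21^(2/3)*y/7) + (C1*sin(3*3^(1/6)*7^(2/3)*y/14) + C2*cos(3*3^(1/6)*7^(2/3)*y/14))*exp(-21^(2/3)*y/14)


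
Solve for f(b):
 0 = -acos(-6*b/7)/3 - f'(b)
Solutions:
 f(b) = C1 - b*acos(-6*b/7)/3 - sqrt(49 - 36*b^2)/18


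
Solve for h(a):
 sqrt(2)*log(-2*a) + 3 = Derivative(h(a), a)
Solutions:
 h(a) = C1 + sqrt(2)*a*log(-a) + a*(-sqrt(2) + sqrt(2)*log(2) + 3)


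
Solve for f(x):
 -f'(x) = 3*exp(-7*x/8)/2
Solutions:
 f(x) = C1 + 12*exp(-7*x/8)/7


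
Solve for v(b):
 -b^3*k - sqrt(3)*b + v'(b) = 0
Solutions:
 v(b) = C1 + b^4*k/4 + sqrt(3)*b^2/2


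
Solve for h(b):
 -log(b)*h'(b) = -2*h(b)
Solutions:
 h(b) = C1*exp(2*li(b))


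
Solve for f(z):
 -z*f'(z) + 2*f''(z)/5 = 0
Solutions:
 f(z) = C1 + C2*erfi(sqrt(5)*z/2)


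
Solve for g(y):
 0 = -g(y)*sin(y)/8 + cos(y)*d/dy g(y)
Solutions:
 g(y) = C1/cos(y)^(1/8)


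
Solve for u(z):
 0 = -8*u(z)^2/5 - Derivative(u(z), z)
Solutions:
 u(z) = 5/(C1 + 8*z)


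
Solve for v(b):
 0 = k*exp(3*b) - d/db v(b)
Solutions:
 v(b) = C1 + k*exp(3*b)/3


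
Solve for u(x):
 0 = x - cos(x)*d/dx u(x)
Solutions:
 u(x) = C1 + Integral(x/cos(x), x)


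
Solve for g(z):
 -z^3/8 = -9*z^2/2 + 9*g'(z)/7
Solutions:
 g(z) = C1 - 7*z^4/288 + 7*z^3/6


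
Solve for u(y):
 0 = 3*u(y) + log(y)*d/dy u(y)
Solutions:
 u(y) = C1*exp(-3*li(y))


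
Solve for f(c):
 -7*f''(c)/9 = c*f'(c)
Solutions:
 f(c) = C1 + C2*erf(3*sqrt(14)*c/14)


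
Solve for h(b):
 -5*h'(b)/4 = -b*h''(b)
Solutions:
 h(b) = C1 + C2*b^(9/4)


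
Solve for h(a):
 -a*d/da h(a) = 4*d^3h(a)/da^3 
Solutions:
 h(a) = C1 + Integral(C2*airyai(-2^(1/3)*a/2) + C3*airybi(-2^(1/3)*a/2), a)


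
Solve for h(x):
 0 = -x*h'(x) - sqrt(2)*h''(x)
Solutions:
 h(x) = C1 + C2*erf(2^(1/4)*x/2)


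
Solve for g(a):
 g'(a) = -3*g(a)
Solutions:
 g(a) = C1*exp(-3*a)


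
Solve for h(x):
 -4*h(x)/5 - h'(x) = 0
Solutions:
 h(x) = C1*exp(-4*x/5)


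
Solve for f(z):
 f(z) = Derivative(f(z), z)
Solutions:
 f(z) = C1*exp(z)


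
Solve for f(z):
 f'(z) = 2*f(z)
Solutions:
 f(z) = C1*exp(2*z)


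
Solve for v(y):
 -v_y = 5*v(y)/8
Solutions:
 v(y) = C1*exp(-5*y/8)


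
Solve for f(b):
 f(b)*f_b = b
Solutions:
 f(b) = -sqrt(C1 + b^2)
 f(b) = sqrt(C1 + b^2)


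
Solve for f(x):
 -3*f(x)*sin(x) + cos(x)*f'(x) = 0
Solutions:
 f(x) = C1/cos(x)^3


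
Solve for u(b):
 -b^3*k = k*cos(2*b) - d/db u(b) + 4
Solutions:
 u(b) = C1 + b^4*k/4 + 4*b + k*sin(2*b)/2


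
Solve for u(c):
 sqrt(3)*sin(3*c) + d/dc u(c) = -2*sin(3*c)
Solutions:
 u(c) = C1 + sqrt(3)*cos(3*c)/3 + 2*cos(3*c)/3


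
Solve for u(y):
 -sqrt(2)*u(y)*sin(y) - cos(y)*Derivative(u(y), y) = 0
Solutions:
 u(y) = C1*cos(y)^(sqrt(2))


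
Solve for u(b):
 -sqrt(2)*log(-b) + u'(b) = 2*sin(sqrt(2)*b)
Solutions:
 u(b) = C1 + sqrt(2)*b*(log(-b) - 1) - sqrt(2)*cos(sqrt(2)*b)


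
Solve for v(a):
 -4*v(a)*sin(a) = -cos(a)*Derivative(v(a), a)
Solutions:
 v(a) = C1/cos(a)^4


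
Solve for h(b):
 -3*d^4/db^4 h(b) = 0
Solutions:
 h(b) = C1 + C2*b + C3*b^2 + C4*b^3


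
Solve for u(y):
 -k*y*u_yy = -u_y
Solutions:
 u(y) = C1 + y^(((re(k) + 1)*re(k) + im(k)^2)/(re(k)^2 + im(k)^2))*(C2*sin(log(y)*Abs(im(k))/(re(k)^2 + im(k)^2)) + C3*cos(log(y)*im(k)/(re(k)^2 + im(k)^2)))


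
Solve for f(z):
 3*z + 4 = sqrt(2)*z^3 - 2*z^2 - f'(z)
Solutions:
 f(z) = C1 + sqrt(2)*z^4/4 - 2*z^3/3 - 3*z^2/2 - 4*z


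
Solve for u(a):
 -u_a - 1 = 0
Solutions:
 u(a) = C1 - a


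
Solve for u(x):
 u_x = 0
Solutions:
 u(x) = C1


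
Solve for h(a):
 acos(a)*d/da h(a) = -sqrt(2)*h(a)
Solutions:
 h(a) = C1*exp(-sqrt(2)*Integral(1/acos(a), a))


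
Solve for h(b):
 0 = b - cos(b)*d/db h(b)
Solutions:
 h(b) = C1 + Integral(b/cos(b), b)


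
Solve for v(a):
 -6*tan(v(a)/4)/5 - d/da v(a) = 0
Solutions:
 v(a) = -4*asin(C1*exp(-3*a/10)) + 4*pi
 v(a) = 4*asin(C1*exp(-3*a/10))


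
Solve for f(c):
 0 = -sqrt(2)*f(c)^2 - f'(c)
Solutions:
 f(c) = 1/(C1 + sqrt(2)*c)


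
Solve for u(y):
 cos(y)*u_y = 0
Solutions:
 u(y) = C1


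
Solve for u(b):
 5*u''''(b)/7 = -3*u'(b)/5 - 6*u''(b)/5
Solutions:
 u(b) = C1 + C2*exp(14^(1/3)*b*(-4*7^(1/3)/(15 + sqrt(449))^(1/3) + 2^(1/3)*(15 + sqrt(449))^(1/3))/20)*sin(14^(1/3)*sqrt(3)*b*(4*7^(1/3)/(15 + sqrt(449))^(1/3) + 2^(1/3)*(15 + sqrt(449))^(1/3))/20) + C3*exp(14^(1/3)*b*(-4*7^(1/3)/(15 + sqrt(449))^(1/3) + 2^(1/3)*(15 + sqrt(449))^(1/3))/20)*cos(14^(1/3)*sqrt(3)*b*(4*7^(1/3)/(15 + sqrt(449))^(1/3) + 2^(1/3)*(15 + sqrt(449))^(1/3))/20) + C4*exp(-14^(1/3)*b*(-4*7^(1/3)/(15 + sqrt(449))^(1/3) + 2^(1/3)*(15 + sqrt(449))^(1/3))/10)


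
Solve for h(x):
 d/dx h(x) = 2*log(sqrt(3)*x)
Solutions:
 h(x) = C1 + 2*x*log(x) - 2*x + x*log(3)


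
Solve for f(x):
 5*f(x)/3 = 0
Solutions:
 f(x) = 0


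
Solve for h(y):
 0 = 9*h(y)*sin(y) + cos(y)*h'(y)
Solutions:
 h(y) = C1*cos(y)^9


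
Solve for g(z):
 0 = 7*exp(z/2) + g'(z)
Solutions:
 g(z) = C1 - 14*exp(z/2)


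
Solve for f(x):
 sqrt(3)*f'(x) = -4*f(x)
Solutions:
 f(x) = C1*exp(-4*sqrt(3)*x/3)


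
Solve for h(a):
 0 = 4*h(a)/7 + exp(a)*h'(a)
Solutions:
 h(a) = C1*exp(4*exp(-a)/7)


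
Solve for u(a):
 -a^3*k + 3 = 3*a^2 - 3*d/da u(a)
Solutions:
 u(a) = C1 + a^4*k/12 + a^3/3 - a


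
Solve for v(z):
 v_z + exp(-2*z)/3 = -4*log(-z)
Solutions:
 v(z) = C1 - 4*z*log(-z) + 4*z + exp(-2*z)/6


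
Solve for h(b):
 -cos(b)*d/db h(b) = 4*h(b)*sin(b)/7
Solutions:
 h(b) = C1*cos(b)^(4/7)


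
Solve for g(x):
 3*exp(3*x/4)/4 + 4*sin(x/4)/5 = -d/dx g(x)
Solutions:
 g(x) = C1 - exp(x)^(3/4) + 16*cos(x/4)/5


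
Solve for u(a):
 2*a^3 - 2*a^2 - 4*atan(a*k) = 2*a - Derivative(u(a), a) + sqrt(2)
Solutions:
 u(a) = C1 - a^4/2 + 2*a^3/3 + a^2 + sqrt(2)*a + 4*Piecewise((a*atan(a*k) - log(a^2*k^2 + 1)/(2*k), Ne(k, 0)), (0, True))


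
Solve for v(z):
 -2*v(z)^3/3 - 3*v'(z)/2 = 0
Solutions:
 v(z) = -3*sqrt(2)*sqrt(-1/(C1 - 4*z))/2
 v(z) = 3*sqrt(2)*sqrt(-1/(C1 - 4*z))/2


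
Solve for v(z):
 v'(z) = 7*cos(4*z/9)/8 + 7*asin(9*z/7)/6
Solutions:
 v(z) = C1 + 7*z*asin(9*z/7)/6 + 7*sqrt(49 - 81*z^2)/54 + 63*sin(4*z/9)/32


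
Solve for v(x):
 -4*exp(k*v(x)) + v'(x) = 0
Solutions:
 v(x) = Piecewise((log(-1/(C1*k + 4*k*x))/k, Ne(k, 0)), (nan, True))
 v(x) = Piecewise((C1 + 4*x, Eq(k, 0)), (nan, True))


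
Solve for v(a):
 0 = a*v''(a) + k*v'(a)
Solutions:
 v(a) = C1 + a^(1 - re(k))*(C2*sin(log(a)*Abs(im(k))) + C3*cos(log(a)*im(k)))


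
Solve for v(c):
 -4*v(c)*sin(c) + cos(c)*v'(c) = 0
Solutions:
 v(c) = C1/cos(c)^4


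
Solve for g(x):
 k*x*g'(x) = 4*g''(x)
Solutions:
 g(x) = Piecewise((-sqrt(2)*sqrt(pi)*C1*erf(sqrt(2)*x*sqrt(-k)/4)/sqrt(-k) - C2, (k > 0) | (k < 0)), (-C1*x - C2, True))


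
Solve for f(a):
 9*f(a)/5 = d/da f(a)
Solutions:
 f(a) = C1*exp(9*a/5)


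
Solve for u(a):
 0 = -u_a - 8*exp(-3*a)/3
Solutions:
 u(a) = C1 + 8*exp(-3*a)/9


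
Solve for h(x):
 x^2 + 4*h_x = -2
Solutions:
 h(x) = C1 - x^3/12 - x/2


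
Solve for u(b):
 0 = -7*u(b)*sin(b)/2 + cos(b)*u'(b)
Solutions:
 u(b) = C1/cos(b)^(7/2)


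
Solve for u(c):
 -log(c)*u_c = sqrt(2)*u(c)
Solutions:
 u(c) = C1*exp(-sqrt(2)*li(c))


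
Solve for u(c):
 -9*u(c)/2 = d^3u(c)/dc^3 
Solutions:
 u(c) = C3*exp(-6^(2/3)*c/2) + (C1*sin(3*2^(2/3)*3^(1/6)*c/4) + C2*cos(3*2^(2/3)*3^(1/6)*c/4))*exp(6^(2/3)*c/4)


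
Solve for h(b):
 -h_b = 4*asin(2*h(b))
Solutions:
 Integral(1/asin(2*_y), (_y, h(b))) = C1 - 4*b


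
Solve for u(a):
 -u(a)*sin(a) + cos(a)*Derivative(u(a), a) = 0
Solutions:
 u(a) = C1/cos(a)


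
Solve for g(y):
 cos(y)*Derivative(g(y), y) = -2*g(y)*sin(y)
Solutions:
 g(y) = C1*cos(y)^2


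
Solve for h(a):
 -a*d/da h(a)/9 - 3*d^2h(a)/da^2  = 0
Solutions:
 h(a) = C1 + C2*erf(sqrt(6)*a/18)


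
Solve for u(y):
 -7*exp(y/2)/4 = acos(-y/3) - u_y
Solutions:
 u(y) = C1 + y*acos(-y/3) + sqrt(9 - y^2) + 7*exp(y/2)/2


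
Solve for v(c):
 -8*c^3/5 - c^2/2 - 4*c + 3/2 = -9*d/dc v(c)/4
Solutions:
 v(c) = C1 + 8*c^4/45 + 2*c^3/27 + 8*c^2/9 - 2*c/3


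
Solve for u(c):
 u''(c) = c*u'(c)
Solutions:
 u(c) = C1 + C2*erfi(sqrt(2)*c/2)


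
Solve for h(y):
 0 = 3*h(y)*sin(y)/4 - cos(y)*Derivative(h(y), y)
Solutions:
 h(y) = C1/cos(y)^(3/4)


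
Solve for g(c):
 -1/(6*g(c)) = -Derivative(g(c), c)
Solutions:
 g(c) = -sqrt(C1 + 3*c)/3
 g(c) = sqrt(C1 + 3*c)/3


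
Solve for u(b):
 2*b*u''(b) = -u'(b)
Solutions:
 u(b) = C1 + C2*sqrt(b)


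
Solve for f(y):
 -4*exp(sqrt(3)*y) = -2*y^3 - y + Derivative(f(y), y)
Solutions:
 f(y) = C1 + y^4/2 + y^2/2 - 4*sqrt(3)*exp(sqrt(3)*y)/3


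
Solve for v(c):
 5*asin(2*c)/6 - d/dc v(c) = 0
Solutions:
 v(c) = C1 + 5*c*asin(2*c)/6 + 5*sqrt(1 - 4*c^2)/12


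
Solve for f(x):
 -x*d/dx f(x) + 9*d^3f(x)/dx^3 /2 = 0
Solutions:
 f(x) = C1 + Integral(C2*airyai(6^(1/3)*x/3) + C3*airybi(6^(1/3)*x/3), x)


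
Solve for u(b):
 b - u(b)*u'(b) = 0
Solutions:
 u(b) = -sqrt(C1 + b^2)
 u(b) = sqrt(C1 + b^2)


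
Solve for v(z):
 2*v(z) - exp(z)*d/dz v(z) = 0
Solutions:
 v(z) = C1*exp(-2*exp(-z))


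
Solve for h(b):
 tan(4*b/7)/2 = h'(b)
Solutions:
 h(b) = C1 - 7*log(cos(4*b/7))/8


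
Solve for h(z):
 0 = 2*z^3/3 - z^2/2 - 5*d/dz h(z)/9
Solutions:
 h(z) = C1 + 3*z^4/10 - 3*z^3/10


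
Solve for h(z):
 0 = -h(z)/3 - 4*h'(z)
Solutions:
 h(z) = C1*exp(-z/12)


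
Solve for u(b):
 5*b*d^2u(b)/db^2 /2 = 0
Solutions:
 u(b) = C1 + C2*b


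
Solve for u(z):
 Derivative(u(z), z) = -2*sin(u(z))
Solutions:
 u(z) = -acos((-C1 - exp(4*z))/(C1 - exp(4*z))) + 2*pi
 u(z) = acos((-C1 - exp(4*z))/(C1 - exp(4*z)))


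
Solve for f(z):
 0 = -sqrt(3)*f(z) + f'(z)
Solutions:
 f(z) = C1*exp(sqrt(3)*z)


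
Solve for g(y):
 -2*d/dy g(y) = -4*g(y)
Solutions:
 g(y) = C1*exp(2*y)


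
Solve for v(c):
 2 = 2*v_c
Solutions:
 v(c) = C1 + c


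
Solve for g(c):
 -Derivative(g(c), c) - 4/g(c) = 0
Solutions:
 g(c) = -sqrt(C1 - 8*c)
 g(c) = sqrt(C1 - 8*c)


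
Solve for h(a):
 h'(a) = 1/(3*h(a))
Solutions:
 h(a) = -sqrt(C1 + 6*a)/3
 h(a) = sqrt(C1 + 6*a)/3


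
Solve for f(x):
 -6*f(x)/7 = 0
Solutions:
 f(x) = 0


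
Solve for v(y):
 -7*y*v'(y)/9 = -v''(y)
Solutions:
 v(y) = C1 + C2*erfi(sqrt(14)*y/6)


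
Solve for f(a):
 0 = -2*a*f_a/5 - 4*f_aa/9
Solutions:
 f(a) = C1 + C2*erf(3*sqrt(5)*a/10)


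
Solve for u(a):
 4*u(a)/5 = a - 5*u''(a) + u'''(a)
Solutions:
 u(a) = C1*exp(a*(-5^(2/3)*(12*sqrt(489) + 679)^(1/3) - 125*5^(1/3)/(12*sqrt(489) + 679)^(1/3) + 50)/30)*sin(sqrt(3)*5^(1/3)*a*(-5^(1/3)*(12*sqrt(489) + 679)^(1/3) + 125/(12*sqrt(489) + 679)^(1/3))/30) + C2*exp(a*(-5^(2/3)*(12*sqrt(489) + 679)^(1/3) - 125*5^(1/3)/(12*sqrt(489) + 679)^(1/3) + 50)/30)*cos(sqrt(3)*5^(1/3)*a*(-5^(1/3)*(12*sqrt(489) + 679)^(1/3) + 125/(12*sqrt(489) + 679)^(1/3))/30) + C3*exp(a*(125*5^(1/3)/(12*sqrt(489) + 679)^(1/3) + 25 + 5^(2/3)*(12*sqrt(489) + 679)^(1/3))/15) + 5*a/4


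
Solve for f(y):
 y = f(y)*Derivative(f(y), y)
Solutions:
 f(y) = -sqrt(C1 + y^2)
 f(y) = sqrt(C1 + y^2)


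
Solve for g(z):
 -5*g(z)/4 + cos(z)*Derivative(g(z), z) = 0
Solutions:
 g(z) = C1*(sin(z) + 1)^(5/8)/(sin(z) - 1)^(5/8)


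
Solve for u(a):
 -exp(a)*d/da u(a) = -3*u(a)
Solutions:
 u(a) = C1*exp(-3*exp(-a))


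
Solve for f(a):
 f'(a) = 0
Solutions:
 f(a) = C1


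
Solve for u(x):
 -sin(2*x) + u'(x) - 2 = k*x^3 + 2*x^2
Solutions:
 u(x) = C1 + k*x^4/4 + 2*x^3/3 + 2*x - cos(2*x)/2


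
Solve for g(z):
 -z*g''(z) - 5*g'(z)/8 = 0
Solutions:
 g(z) = C1 + C2*z^(3/8)


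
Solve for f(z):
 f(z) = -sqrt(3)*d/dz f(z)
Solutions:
 f(z) = C1*exp(-sqrt(3)*z/3)


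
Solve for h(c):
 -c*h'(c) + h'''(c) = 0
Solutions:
 h(c) = C1 + Integral(C2*airyai(c) + C3*airybi(c), c)


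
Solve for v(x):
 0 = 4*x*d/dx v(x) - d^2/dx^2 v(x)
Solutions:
 v(x) = C1 + C2*erfi(sqrt(2)*x)


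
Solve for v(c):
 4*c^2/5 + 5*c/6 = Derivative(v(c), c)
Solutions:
 v(c) = C1 + 4*c^3/15 + 5*c^2/12


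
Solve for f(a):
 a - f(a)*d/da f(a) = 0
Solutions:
 f(a) = -sqrt(C1 + a^2)
 f(a) = sqrt(C1 + a^2)


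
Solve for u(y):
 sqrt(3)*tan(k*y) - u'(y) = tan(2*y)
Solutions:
 u(y) = C1 + sqrt(3)*Piecewise((-log(cos(k*y))/k, Ne(k, 0)), (0, True)) + log(cos(2*y))/2


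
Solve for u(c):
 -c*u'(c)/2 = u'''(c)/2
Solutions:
 u(c) = C1 + Integral(C2*airyai(-c) + C3*airybi(-c), c)


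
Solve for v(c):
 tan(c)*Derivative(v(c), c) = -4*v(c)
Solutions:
 v(c) = C1/sin(c)^4


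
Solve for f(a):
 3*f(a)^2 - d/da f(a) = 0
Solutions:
 f(a) = -1/(C1 + 3*a)


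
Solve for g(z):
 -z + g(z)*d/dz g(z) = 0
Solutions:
 g(z) = -sqrt(C1 + z^2)
 g(z) = sqrt(C1 + z^2)


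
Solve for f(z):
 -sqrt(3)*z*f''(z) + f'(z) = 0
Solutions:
 f(z) = C1 + C2*z^(sqrt(3)/3 + 1)


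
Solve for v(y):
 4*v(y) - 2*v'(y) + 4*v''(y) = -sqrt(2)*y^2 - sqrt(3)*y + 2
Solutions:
 v(y) = -sqrt(2)*y^2/4 - sqrt(3)*y/4 - sqrt(2)*y/4 + (C1*sin(sqrt(15)*y/4) + C2*cos(sqrt(15)*y/4))*exp(y/4) - sqrt(3)/8 + 1/2 + 3*sqrt(2)/8


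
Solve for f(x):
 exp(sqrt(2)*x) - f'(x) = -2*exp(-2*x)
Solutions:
 f(x) = C1 + sqrt(2)*exp(sqrt(2)*x)/2 - exp(-2*x)


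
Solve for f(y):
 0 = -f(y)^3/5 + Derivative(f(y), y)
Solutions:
 f(y) = -sqrt(10)*sqrt(-1/(C1 + y))/2
 f(y) = sqrt(10)*sqrt(-1/(C1 + y))/2


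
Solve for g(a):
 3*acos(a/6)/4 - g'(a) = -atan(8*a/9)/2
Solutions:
 g(a) = C1 + 3*a*acos(a/6)/4 + a*atan(8*a/9)/2 - 3*sqrt(36 - a^2)/4 - 9*log(64*a^2 + 81)/32


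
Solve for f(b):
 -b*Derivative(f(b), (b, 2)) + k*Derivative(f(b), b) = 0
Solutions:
 f(b) = C1 + b^(re(k) + 1)*(C2*sin(log(b)*Abs(im(k))) + C3*cos(log(b)*im(k)))


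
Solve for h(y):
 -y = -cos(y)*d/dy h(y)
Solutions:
 h(y) = C1 + Integral(y/cos(y), y)


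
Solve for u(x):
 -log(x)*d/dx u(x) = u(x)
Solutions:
 u(x) = C1*exp(-li(x))


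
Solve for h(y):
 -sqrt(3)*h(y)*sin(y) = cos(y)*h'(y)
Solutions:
 h(y) = C1*cos(y)^(sqrt(3))


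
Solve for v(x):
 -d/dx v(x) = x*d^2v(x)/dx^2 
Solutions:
 v(x) = C1 + C2*log(x)


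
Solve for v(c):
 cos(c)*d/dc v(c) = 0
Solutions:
 v(c) = C1


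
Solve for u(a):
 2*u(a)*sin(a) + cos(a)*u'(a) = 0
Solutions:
 u(a) = C1*cos(a)^2


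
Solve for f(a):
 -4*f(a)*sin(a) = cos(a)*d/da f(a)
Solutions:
 f(a) = C1*cos(a)^4


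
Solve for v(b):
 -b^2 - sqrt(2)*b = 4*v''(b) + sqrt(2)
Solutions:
 v(b) = C1 + C2*b - b^4/48 - sqrt(2)*b^3/24 - sqrt(2)*b^2/8


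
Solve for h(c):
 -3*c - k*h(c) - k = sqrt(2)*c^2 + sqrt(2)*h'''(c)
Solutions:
 h(c) = C1*exp(2^(5/6)*c*(-k)^(1/3)/2) + C2*exp(2^(5/6)*c*(-k)^(1/3)*(-1 + sqrt(3)*I)/4) + C3*exp(-2^(5/6)*c*(-k)^(1/3)*(1 + sqrt(3)*I)/4) - sqrt(2)*c^2/k - 3*c/k - 1


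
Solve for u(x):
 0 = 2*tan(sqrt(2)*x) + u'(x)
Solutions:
 u(x) = C1 + sqrt(2)*log(cos(sqrt(2)*x))


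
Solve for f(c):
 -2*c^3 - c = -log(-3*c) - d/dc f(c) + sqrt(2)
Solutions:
 f(c) = C1 + c^4/2 + c^2/2 - c*log(-c) + c*(-log(3) + 1 + sqrt(2))


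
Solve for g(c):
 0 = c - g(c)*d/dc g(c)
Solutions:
 g(c) = -sqrt(C1 + c^2)
 g(c) = sqrt(C1 + c^2)


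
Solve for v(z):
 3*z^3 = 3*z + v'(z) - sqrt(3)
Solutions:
 v(z) = C1 + 3*z^4/4 - 3*z^2/2 + sqrt(3)*z


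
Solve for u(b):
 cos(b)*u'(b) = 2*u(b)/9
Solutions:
 u(b) = C1*(sin(b) + 1)^(1/9)/(sin(b) - 1)^(1/9)


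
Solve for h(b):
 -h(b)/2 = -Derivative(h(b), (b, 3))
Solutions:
 h(b) = C3*exp(2^(2/3)*b/2) + (C1*sin(2^(2/3)*sqrt(3)*b/4) + C2*cos(2^(2/3)*sqrt(3)*b/4))*exp(-2^(2/3)*b/4)


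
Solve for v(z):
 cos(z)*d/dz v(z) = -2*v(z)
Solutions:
 v(z) = C1*(sin(z) - 1)/(sin(z) + 1)


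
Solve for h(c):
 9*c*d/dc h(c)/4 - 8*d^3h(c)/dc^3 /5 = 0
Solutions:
 h(c) = C1 + Integral(C2*airyai(90^(1/3)*c/4) + C3*airybi(90^(1/3)*c/4), c)


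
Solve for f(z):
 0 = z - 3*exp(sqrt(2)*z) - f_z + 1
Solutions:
 f(z) = C1 + z^2/2 + z - 3*sqrt(2)*exp(sqrt(2)*z)/2


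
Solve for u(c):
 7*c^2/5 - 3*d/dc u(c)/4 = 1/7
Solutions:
 u(c) = C1 + 28*c^3/45 - 4*c/21


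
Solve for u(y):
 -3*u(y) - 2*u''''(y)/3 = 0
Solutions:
 u(y) = (C1*sin(2^(1/4)*sqrt(3)*y/2) + C2*cos(2^(1/4)*sqrt(3)*y/2))*exp(-2^(1/4)*sqrt(3)*y/2) + (C3*sin(2^(1/4)*sqrt(3)*y/2) + C4*cos(2^(1/4)*sqrt(3)*y/2))*exp(2^(1/4)*sqrt(3)*y/2)


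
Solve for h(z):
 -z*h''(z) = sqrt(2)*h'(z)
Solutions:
 h(z) = C1 + C2*z^(1 - sqrt(2))


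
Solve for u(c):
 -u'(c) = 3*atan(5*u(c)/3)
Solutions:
 Integral(1/atan(5*_y/3), (_y, u(c))) = C1 - 3*c


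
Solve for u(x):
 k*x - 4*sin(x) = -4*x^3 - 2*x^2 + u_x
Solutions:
 u(x) = C1 + k*x^2/2 + x^4 + 2*x^3/3 + 4*cos(x)


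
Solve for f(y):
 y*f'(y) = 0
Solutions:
 f(y) = C1


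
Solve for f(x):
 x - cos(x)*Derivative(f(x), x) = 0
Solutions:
 f(x) = C1 + Integral(x/cos(x), x)


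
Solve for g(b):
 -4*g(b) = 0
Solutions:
 g(b) = 0


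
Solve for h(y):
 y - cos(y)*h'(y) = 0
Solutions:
 h(y) = C1 + Integral(y/cos(y), y)


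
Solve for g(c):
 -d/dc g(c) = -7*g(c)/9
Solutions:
 g(c) = C1*exp(7*c/9)


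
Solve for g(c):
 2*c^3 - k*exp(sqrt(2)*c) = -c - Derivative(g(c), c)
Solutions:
 g(c) = C1 - c^4/2 - c^2/2 + sqrt(2)*k*exp(sqrt(2)*c)/2


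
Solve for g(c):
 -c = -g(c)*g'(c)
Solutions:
 g(c) = -sqrt(C1 + c^2)
 g(c) = sqrt(C1 + c^2)


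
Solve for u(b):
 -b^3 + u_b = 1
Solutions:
 u(b) = C1 + b^4/4 + b


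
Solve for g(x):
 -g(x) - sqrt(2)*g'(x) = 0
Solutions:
 g(x) = C1*exp(-sqrt(2)*x/2)


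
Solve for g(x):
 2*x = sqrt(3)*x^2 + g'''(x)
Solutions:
 g(x) = C1 + C2*x + C3*x^2 - sqrt(3)*x^5/60 + x^4/12


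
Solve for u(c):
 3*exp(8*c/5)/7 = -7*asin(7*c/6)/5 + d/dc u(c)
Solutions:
 u(c) = C1 + 7*c*asin(7*c/6)/5 + sqrt(36 - 49*c^2)/5 + 15*exp(8*c/5)/56


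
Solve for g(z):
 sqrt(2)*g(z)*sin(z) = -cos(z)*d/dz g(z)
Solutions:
 g(z) = C1*cos(z)^(sqrt(2))


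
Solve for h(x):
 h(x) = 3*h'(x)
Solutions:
 h(x) = C1*exp(x/3)


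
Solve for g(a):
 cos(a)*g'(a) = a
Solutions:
 g(a) = C1 + Integral(a/cos(a), a)


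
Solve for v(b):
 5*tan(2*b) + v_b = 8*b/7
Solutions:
 v(b) = C1 + 4*b^2/7 + 5*log(cos(2*b))/2


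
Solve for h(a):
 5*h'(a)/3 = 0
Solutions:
 h(a) = C1


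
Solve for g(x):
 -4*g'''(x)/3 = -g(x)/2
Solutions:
 g(x) = C3*exp(3^(1/3)*x/2) + (C1*sin(3^(5/6)*x/4) + C2*cos(3^(5/6)*x/4))*exp(-3^(1/3)*x/4)


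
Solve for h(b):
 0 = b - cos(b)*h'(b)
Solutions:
 h(b) = C1 + Integral(b/cos(b), b)


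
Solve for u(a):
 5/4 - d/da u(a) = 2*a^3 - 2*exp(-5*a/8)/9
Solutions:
 u(a) = C1 - a^4/2 + 5*a/4 - 16*exp(-5*a/8)/45


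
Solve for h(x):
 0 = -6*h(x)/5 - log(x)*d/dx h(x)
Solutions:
 h(x) = C1*exp(-6*li(x)/5)


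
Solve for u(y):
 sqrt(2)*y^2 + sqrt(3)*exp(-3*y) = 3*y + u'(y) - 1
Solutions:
 u(y) = C1 + sqrt(2)*y^3/3 - 3*y^2/2 + y - sqrt(3)*exp(-3*y)/3


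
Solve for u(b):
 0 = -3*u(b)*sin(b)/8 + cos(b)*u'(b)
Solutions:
 u(b) = C1/cos(b)^(3/8)


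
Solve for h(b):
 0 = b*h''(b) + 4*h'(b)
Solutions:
 h(b) = C1 + C2/b^3


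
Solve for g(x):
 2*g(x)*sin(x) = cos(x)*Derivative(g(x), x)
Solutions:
 g(x) = C1/cos(x)^2


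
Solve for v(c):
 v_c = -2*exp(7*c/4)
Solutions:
 v(c) = C1 - 8*exp(7*c/4)/7


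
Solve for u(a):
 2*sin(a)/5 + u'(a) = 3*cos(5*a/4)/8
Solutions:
 u(a) = C1 + 3*sin(5*a/4)/10 + 2*cos(a)/5


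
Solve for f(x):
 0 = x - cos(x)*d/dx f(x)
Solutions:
 f(x) = C1 + Integral(x/cos(x), x)


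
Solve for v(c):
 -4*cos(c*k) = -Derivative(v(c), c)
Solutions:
 v(c) = C1 + 4*sin(c*k)/k


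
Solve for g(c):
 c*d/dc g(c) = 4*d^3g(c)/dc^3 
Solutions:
 g(c) = C1 + Integral(C2*airyai(2^(1/3)*c/2) + C3*airybi(2^(1/3)*c/2), c)


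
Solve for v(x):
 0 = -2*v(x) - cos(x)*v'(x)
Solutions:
 v(x) = C1*(sin(x) - 1)/(sin(x) + 1)


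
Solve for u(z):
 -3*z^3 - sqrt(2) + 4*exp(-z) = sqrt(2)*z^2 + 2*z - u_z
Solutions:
 u(z) = C1 + 3*z^4/4 + sqrt(2)*z^3/3 + z^2 + sqrt(2)*z + 4*exp(-z)


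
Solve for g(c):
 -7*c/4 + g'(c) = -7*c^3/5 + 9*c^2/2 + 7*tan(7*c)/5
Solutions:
 g(c) = C1 - 7*c^4/20 + 3*c^3/2 + 7*c^2/8 - log(cos(7*c))/5


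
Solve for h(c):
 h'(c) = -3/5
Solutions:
 h(c) = C1 - 3*c/5


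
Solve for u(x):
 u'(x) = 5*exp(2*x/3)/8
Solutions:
 u(x) = C1 + 15*exp(2*x/3)/16


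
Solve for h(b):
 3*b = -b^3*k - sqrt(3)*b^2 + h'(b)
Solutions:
 h(b) = C1 + b^4*k/4 + sqrt(3)*b^3/3 + 3*b^2/2


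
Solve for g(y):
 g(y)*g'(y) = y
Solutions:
 g(y) = -sqrt(C1 + y^2)
 g(y) = sqrt(C1 + y^2)


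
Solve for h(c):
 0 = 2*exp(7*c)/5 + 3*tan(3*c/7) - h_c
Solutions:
 h(c) = C1 + 2*exp(7*c)/35 - 7*log(cos(3*c/7))


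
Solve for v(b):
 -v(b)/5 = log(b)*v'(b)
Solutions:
 v(b) = C1*exp(-li(b)/5)


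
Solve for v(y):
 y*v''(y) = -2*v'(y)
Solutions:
 v(y) = C1 + C2/y


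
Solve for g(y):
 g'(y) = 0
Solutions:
 g(y) = C1


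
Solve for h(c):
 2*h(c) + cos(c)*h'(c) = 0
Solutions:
 h(c) = C1*(sin(c) - 1)/(sin(c) + 1)


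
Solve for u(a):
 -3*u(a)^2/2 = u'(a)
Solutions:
 u(a) = 2/(C1 + 3*a)


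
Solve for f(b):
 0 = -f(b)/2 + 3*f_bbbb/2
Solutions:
 f(b) = C1*exp(-3^(3/4)*b/3) + C2*exp(3^(3/4)*b/3) + C3*sin(3^(3/4)*b/3) + C4*cos(3^(3/4)*b/3)


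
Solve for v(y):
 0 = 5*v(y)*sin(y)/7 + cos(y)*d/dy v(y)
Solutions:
 v(y) = C1*cos(y)^(5/7)


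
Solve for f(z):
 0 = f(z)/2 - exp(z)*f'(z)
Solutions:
 f(z) = C1*exp(-exp(-z)/2)


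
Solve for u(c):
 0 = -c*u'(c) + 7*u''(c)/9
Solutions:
 u(c) = C1 + C2*erfi(3*sqrt(14)*c/14)


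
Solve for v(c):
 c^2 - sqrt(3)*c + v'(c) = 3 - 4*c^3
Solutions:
 v(c) = C1 - c^4 - c^3/3 + sqrt(3)*c^2/2 + 3*c


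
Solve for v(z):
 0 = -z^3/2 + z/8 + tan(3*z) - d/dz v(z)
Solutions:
 v(z) = C1 - z^4/8 + z^2/16 - log(cos(3*z))/3


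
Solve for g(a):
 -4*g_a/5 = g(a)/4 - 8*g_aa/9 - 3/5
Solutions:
 g(a) = C1*exp(3*a*(6 - sqrt(86))/40) + C2*exp(3*a*(6 + sqrt(86))/40) + 12/5


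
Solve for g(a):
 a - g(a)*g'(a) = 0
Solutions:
 g(a) = -sqrt(C1 + a^2)
 g(a) = sqrt(C1 + a^2)


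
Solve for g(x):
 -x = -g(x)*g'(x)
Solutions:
 g(x) = -sqrt(C1 + x^2)
 g(x) = sqrt(C1 + x^2)


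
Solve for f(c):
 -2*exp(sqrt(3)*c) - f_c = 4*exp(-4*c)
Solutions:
 f(c) = C1 - 2*sqrt(3)*exp(sqrt(3)*c)/3 + exp(-4*c)


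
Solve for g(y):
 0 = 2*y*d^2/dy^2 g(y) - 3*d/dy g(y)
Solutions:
 g(y) = C1 + C2*y^(5/2)


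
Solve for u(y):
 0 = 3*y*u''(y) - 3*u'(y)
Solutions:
 u(y) = C1 + C2*y^2


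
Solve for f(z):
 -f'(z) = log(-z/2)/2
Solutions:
 f(z) = C1 - z*log(-z)/2 + z*(log(2) + 1)/2


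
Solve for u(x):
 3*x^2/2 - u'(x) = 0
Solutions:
 u(x) = C1 + x^3/2


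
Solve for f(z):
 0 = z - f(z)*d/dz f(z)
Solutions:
 f(z) = -sqrt(C1 + z^2)
 f(z) = sqrt(C1 + z^2)


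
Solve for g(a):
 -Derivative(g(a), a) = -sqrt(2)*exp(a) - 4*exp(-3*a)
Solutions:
 g(a) = C1 + sqrt(2)*exp(a) - 4*exp(-3*a)/3


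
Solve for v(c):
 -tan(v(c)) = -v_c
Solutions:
 v(c) = pi - asin(C1*exp(c))
 v(c) = asin(C1*exp(c))


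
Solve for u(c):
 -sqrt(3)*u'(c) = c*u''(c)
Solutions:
 u(c) = C1 + C2*c^(1 - sqrt(3))


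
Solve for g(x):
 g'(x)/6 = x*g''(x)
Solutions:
 g(x) = C1 + C2*x^(7/6)


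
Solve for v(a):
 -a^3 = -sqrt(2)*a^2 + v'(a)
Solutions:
 v(a) = C1 - a^4/4 + sqrt(2)*a^3/3


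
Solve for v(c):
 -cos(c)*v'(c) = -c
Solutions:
 v(c) = C1 + Integral(c/cos(c), c)


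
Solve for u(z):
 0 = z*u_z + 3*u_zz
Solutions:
 u(z) = C1 + C2*erf(sqrt(6)*z/6)


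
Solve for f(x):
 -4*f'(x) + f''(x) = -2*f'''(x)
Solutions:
 f(x) = C1 + C2*exp(x*(-1 + sqrt(33))/4) + C3*exp(-x*(1 + sqrt(33))/4)


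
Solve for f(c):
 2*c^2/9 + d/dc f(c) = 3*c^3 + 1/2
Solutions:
 f(c) = C1 + 3*c^4/4 - 2*c^3/27 + c/2


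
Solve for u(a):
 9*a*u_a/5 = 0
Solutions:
 u(a) = C1


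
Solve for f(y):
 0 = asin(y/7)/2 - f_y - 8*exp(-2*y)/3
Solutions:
 f(y) = C1 + y*asin(y/7)/2 + sqrt(49 - y^2)/2 + 4*exp(-2*y)/3


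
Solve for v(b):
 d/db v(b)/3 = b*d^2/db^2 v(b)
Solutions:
 v(b) = C1 + C2*b^(4/3)


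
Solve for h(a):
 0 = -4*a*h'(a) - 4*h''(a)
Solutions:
 h(a) = C1 + C2*erf(sqrt(2)*a/2)
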